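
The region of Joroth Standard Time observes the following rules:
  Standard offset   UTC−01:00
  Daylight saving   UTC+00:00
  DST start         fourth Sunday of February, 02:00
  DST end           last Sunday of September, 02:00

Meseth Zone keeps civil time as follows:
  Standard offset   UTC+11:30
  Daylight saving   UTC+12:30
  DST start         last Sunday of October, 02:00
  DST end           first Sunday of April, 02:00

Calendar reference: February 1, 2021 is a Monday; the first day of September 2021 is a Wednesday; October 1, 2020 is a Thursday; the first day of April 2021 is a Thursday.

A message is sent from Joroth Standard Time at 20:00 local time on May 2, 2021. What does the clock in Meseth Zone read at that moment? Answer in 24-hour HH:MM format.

07:30

1 February 2021 is a Monday, so the first Sunday is February 7 and the fourth is February 28.
1 September 2021 is a Wednesday, so Sundays fall on 5, 12, 19, 26; the last is September 26.
May 2, 2021 falls between 28 February and 26 September, so daylight saving is in effect and Joroth Standard Time is at UTC+00:00.
20:00 Joroth Standard Time − 0h = 20:00 UTC.
1 October 2020 is a Thursday, so Sundays fall on 4, 11, 18, 25; the last is October 25.
1 April 2021 is a Thursday, so the first Sunday is April 4.
At the standard offset (UTC+11:30), 20:00 UTC + 11h30m = 07:30 Meseth Zone standard time (rolling into the next day, 3 May 2021).
Daylight saving runs 25 October 2020 – 4 April 2021; the standard-time date in Meseth Zone, May 3, 2021, is outside that window, so Meseth Zone is on standard time at UTC+11:30.
20:00 UTC + 11h30m = 07:30 Meseth Zone (rolling into the next day, 3 May 2021).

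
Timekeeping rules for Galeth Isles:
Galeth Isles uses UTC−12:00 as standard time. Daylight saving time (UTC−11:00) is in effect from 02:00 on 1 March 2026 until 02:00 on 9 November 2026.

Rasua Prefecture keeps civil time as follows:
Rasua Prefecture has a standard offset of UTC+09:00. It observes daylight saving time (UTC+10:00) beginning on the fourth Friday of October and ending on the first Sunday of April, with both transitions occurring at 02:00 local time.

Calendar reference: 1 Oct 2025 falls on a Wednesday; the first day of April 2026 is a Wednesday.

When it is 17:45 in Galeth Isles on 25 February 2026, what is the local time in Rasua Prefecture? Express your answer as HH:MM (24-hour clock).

25 February 2026 is outside the daylight-saving period (1 March – 9 November), so Galeth Isles is on standard time, UTC−12:00.
17:45 Galeth Isles + 12h = 05:45 UTC (rolling into the next day, 26 February 2026).
1 October 2025 is a Wednesday, so the first Friday is October 3 and the fourth is October 24.
1 April 2026 is a Wednesday, so the first Sunday is April 5.
At the standard offset (UTC+09:00), 05:45 UTC + 9h = 14:45 Rasua Prefecture standard time.
The standard-time date in Rasua Prefecture, 26 February 2026, lies within the daylight-saving period (24 October 2025 – 5 April 2026), so Rasua Prefecture is on daylight time, UTC+10:00.
05:45 UTC + 10h = 15:45 Rasua Prefecture.

15:45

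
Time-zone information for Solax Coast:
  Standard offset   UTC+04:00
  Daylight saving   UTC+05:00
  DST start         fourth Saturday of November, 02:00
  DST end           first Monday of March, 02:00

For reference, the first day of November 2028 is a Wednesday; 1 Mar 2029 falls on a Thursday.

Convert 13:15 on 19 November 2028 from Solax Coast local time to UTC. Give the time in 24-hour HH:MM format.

1 November 2028 is a Wednesday, so the first Saturday is November 4 and the fourth is November 25.
1 March 2029 is a Thursday, so the first Monday is March 5.
19 November 2028 is outside the daylight-saving period (25 November 2028 – 5 March 2029), so Solax Coast is on standard time, UTC+04:00.
13:15 local − 4h = 09:15 UTC.

09:15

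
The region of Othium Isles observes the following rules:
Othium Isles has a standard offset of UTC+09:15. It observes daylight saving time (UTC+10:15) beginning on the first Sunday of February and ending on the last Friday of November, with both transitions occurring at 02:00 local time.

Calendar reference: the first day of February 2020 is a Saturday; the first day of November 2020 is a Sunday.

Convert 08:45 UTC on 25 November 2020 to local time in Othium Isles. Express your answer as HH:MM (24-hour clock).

1 February 2020 is a Saturday, so the first Sunday is February 2.
1 November 2020 is a Sunday, so Fridays fall on 6, 13, 20, 27; the last is November 27.
At the standard offset (UTC+09:15), 08:45 UTC + 9h15m = 18:00 Othium Isles standard time.
The standard-time date in Othium Isles, 25 November 2020, falls between 2 February and 27 November, so daylight saving is in effect and Othium Isles is at UTC+10:15.
08:45 UTC + 10h15m = 19:00 local.

19:00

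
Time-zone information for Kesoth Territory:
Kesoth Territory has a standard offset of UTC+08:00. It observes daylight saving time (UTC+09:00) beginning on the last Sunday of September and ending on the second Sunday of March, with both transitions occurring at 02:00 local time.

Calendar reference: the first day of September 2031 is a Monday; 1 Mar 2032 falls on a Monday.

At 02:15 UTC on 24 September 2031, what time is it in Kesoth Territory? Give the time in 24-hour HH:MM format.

10:15

1 September 2031 is a Monday, so Sundays fall on 7, 14, 21, 28; the last is September 28.
1 March 2032 is a Monday, so the first Sunday is March 7 and the second is March 14.
At the standard offset (UTC+08:00), 02:15 UTC + 8h = 10:15 Kesoth Territory standard time.
The standard-time date in Kesoth Territory, 24 September 2031, is outside the daylight-saving period (28 September 2031 – 14 March 2032), so Kesoth Territory is on standard time, UTC+08:00.
02:15 UTC + 8h = 10:15 local.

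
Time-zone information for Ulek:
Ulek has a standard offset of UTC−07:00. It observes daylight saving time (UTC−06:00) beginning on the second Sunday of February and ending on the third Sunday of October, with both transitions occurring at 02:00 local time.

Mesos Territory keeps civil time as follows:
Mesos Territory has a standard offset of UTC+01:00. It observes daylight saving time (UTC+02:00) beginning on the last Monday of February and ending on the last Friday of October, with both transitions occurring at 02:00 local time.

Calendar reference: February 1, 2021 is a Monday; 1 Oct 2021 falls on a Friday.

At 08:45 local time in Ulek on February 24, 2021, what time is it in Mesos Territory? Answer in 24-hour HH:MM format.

16:45

1 February 2021 is a Monday, so the first Sunday is February 7 and the second is February 14.
1 October 2021 is a Friday, so the first Sunday is October 3 and the third is October 17.
Daylight saving runs 14 February – 17 October; February 24, 2021 is inside that window, so Ulek is at UTC−06:00.
08:45 Ulek + 6h = 14:45 UTC.
1 February 2021 is a Monday, so Mondays fall on 1, 8, 15, 22; the last is February 22.
1 October 2021 is a Friday, so Fridays fall on 1, 8, 15, 22, 29; the last is October 29.
At the standard offset (UTC+01:00), 14:45 UTC + 1h = 15:45 Mesos Territory standard time.
Daylight saving runs 22 February – 29 October; the standard-time date in Mesos Territory, February 24, 2021, is inside that window, so Mesos Territory is at UTC+02:00.
14:45 UTC + 2h = 16:45 Mesos Territory.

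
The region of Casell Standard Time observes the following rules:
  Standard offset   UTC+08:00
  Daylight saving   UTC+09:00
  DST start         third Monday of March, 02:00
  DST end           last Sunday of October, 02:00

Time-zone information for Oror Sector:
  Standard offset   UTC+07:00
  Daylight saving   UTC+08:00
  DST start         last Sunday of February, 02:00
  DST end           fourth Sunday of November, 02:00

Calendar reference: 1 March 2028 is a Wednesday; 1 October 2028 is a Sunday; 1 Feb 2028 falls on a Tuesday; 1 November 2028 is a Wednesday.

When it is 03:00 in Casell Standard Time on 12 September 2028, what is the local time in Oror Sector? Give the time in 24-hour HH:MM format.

02:00

1 March 2028 is a Wednesday, so the first Monday is March 6 and the third is March 20.
1 October 2028 is a Sunday, so Sundays fall on 1, 8, 15, 22, 29; the last is October 29.
12 September 2028 falls between 20 March and 29 October, so daylight saving is in effect and Casell Standard Time is at UTC+09:00.
03:00 Casell Standard Time − 9h = 18:00 UTC (rolling into the previous day, 11 September 2028).
1 February 2028 is a Tuesday, so Sundays fall on 6, 13, 20, 27; the last is February 27.
1 November 2028 is a Wednesday, so the first Sunday is November 5 and the fourth is November 26.
At the standard offset (UTC+07:00), 18:00 UTC + 7h = 01:00 Oror Sector standard time (rolling into the next day, 12 September 2028).
Daylight saving runs 27 February – 26 November; the standard-time date in Oror Sector, 12 September 2028, is inside that window, so Oror Sector is at UTC+08:00.
18:00 UTC + 8h = 02:00 Oror Sector (rolling into the next day, 12 September 2028).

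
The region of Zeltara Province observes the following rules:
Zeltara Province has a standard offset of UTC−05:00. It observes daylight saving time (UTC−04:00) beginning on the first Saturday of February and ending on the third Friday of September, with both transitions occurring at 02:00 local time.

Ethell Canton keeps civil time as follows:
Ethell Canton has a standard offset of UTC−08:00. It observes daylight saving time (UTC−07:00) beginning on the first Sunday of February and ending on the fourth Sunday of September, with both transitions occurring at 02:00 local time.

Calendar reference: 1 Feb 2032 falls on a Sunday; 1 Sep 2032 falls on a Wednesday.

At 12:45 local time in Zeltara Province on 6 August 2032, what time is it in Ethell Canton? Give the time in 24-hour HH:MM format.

09:45

1 February 2032 is a Sunday, so the first Saturday is February 7.
1 September 2032 is a Wednesday, so the first Friday is September 3 and the third is September 17.
Daylight saving runs 7 February – 17 September; 6 August 2032 is inside that window, so Zeltara Province is at UTC−04:00.
12:45 Zeltara Province + 4h = 16:45 UTC.
1 February 2032 is a Sunday, so the first Sunday is February 1.
1 September 2032 is a Wednesday, so the first Sunday is September 5 and the fourth is September 26.
At the standard offset (UTC−08:00), 16:45 UTC − 8h = 08:45 Ethell Canton standard time.
The standard-time date in Ethell Canton, 6 August 2032, lies within the daylight-saving period (1 February – 26 September), so Ethell Canton is on daylight time, UTC−07:00.
16:45 UTC − 7h = 09:45 Ethell Canton.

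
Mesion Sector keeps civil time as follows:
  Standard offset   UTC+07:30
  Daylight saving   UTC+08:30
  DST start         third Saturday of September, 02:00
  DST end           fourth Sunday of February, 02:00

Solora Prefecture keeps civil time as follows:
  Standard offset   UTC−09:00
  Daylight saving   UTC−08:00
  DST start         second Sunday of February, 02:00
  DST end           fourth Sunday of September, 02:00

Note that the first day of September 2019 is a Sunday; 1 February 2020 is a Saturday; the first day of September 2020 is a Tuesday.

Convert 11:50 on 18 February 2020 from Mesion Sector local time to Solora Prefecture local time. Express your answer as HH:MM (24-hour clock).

19:20

1 September 2019 is a Sunday, so the first Saturday is September 7 and the third is September 21.
1 February 2020 is a Saturday, so the first Sunday is February 2 and the fourth is February 23.
18 February 2020 lies within the daylight-saving period (21 September 2019 – 23 February 2020), so Mesion Sector is on daylight time, UTC+08:30.
11:50 Mesion Sector − 8h30m = 03:20 UTC.
1 February 2020 is a Saturday, so the first Sunday is February 2 and the second is February 9.
1 September 2020 is a Tuesday, so the first Sunday is September 6 and the fourth is September 27.
At the standard offset (UTC−09:00), 03:20 UTC − 9h = 18:20 Solora Prefecture standard time (rolling into the previous day, 17 February 2020).
The standard-time date in Solora Prefecture, 17 February 2020, falls between 9 February and 27 September, so daylight saving is in effect and Solora Prefecture is at UTC−08:00.
03:20 UTC − 8h = 19:20 Solora Prefecture (rolling into the previous day, 17 February 2020).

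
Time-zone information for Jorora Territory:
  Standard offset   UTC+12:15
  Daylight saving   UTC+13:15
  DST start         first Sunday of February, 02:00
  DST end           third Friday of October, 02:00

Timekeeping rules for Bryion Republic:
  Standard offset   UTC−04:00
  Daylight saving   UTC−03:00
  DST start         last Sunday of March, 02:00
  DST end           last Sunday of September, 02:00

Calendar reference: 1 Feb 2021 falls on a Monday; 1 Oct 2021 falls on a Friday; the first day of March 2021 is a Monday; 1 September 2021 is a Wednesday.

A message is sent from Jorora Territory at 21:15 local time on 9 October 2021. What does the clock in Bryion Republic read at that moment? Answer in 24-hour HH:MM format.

04:00

1 February 2021 is a Monday, so the first Sunday is February 7.
1 October 2021 is a Friday, so the first Friday is October 1 and the third is October 15.
9 October 2021 falls between 7 February and 15 October, so daylight saving is in effect and Jorora Territory is at UTC+13:15.
21:15 Jorora Territory − 13h15m = 08:00 UTC.
1 March 2021 is a Monday, so Sundays fall on 7, 14, 21, 28; the last is March 28.
1 September 2021 is a Wednesday, so Sundays fall on 5, 12, 19, 26; the last is September 26.
At the standard offset (UTC−04:00), 08:00 UTC − 4h = 04:00 Bryion Republic standard time.
Daylight saving runs 28 March – 26 September; the standard-time date in Bryion Republic, 9 October 2021, is outside that window, so Bryion Republic is on standard time at UTC−04:00.
08:00 UTC − 4h = 04:00 Bryion Republic.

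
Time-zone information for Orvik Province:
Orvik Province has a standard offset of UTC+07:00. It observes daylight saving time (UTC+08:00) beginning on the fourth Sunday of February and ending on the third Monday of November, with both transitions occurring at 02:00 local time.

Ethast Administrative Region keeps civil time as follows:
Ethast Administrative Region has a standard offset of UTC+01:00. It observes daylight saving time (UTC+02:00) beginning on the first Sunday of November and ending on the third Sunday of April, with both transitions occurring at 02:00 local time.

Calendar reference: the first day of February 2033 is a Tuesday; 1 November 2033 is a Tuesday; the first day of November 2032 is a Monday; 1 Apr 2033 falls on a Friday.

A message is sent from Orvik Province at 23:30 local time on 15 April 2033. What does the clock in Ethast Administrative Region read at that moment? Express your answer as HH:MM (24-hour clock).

17:30

1 February 2033 is a Tuesday, so the first Sunday is February 6 and the fourth is February 27.
1 November 2033 is a Tuesday, so the first Monday is November 7 and the third is November 21.
15 April 2033 falls between 27 February and 21 November, so daylight saving is in effect and Orvik Province is at UTC+08:00.
23:30 Orvik Province − 8h = 15:30 UTC.
1 November 2032 is a Monday, so the first Sunday is November 7.
1 April 2033 is a Friday, so the first Sunday is April 3 and the third is April 17.
At the standard offset (UTC+01:00), 15:30 UTC + 1h = 16:30 Ethast Administrative Region standard time.
The standard-time date in Ethast Administrative Region, 15 April 2033, lies within the daylight-saving period (7 November 2032 – 17 April 2033), so Ethast Administrative Region is on daylight time, UTC+02:00.
15:30 UTC + 2h = 17:30 Ethast Administrative Region.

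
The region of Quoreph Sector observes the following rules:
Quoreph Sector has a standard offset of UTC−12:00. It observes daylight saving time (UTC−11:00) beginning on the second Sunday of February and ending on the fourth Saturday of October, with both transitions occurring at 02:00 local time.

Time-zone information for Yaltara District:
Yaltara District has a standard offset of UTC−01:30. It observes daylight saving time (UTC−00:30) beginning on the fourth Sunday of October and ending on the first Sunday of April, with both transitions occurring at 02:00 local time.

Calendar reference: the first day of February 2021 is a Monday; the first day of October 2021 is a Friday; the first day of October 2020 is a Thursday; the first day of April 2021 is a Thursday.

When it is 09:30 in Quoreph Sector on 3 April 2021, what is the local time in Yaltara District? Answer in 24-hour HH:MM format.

20:00

1 February 2021 is a Monday, so the first Sunday is February 7 and the second is February 14.
1 October 2021 is a Friday, so the first Saturday is October 2 and the fourth is October 23.
Daylight saving runs 14 February – 23 October; 3 April 2021 is inside that window, so Quoreph Sector is at UTC−11:00.
09:30 Quoreph Sector + 11h = 20:30 UTC.
1 October 2020 is a Thursday, so the first Sunday is October 4 and the fourth is October 25.
1 April 2021 is a Thursday, so the first Sunday is April 4.
At the standard offset (UTC−01:30), 20:30 UTC − 1h30m = 19:00 Yaltara District standard time.
The standard-time date in Yaltara District, 3 April 2021, lies within the daylight-saving period (25 October 2020 – 4 April 2021), so Yaltara District is on daylight time, UTC−00:30.
20:30 UTC − 0h30m = 20:00 Yaltara District.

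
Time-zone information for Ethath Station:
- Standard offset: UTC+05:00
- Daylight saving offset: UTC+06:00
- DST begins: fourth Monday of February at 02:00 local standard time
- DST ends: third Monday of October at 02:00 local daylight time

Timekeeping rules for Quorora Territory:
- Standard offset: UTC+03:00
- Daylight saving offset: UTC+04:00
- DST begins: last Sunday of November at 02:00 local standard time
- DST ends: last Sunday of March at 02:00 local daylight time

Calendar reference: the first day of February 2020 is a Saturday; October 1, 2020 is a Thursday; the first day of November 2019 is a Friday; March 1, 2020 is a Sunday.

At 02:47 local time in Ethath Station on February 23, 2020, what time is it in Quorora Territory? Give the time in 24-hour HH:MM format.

01:47

1 February 2020 is a Saturday, so the first Monday is February 3 and the fourth is February 24.
1 October 2020 is a Thursday, so the first Monday is October 5 and the third is October 19.
February 23, 2020 is outside the daylight-saving period (24 February – 19 October), so Ethath Station is on standard time, UTC+05:00.
02:47 Ethath Station − 5h = 21:47 UTC (rolling into the previous day, 22 February 2020).
1 November 2019 is a Friday, so Sundays fall on 3, 10, 17, 24; the last is November 24.
1 March 2020 is a Sunday, so Sundays fall on 1, 8, 15, 22, 29; the last is March 29.
At the standard offset (UTC+03:00), 21:47 UTC + 3h = 00:47 Quorora Territory standard time (rolling into the next day, 23 February 2020).
The standard-time date in Quorora Territory, February 23, 2020, lies within the daylight-saving period (24 November 2019 – 29 March 2020), so Quorora Territory is on daylight time, UTC+04:00.
21:47 UTC + 4h = 01:47 Quorora Territory (rolling into the next day, 23 February 2020).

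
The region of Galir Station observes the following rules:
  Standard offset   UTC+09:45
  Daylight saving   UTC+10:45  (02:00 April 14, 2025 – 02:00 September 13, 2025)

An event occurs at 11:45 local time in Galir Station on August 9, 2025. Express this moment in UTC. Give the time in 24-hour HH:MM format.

01:00

August 9, 2025 falls between 14 April and 13 September, so daylight saving is in effect and Galir Station is at UTC+10:45.
11:45 local − 10h45m = 01:00 UTC.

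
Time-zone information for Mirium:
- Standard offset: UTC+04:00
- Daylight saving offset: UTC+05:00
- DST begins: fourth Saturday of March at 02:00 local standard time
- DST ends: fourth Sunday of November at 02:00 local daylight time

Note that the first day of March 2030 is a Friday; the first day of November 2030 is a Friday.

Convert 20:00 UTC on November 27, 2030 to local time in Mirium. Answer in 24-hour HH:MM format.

00:00

1 March 2030 is a Friday, so the first Saturday is March 2 and the fourth is March 23.
1 November 2030 is a Friday, so the first Sunday is November 3 and the fourth is November 24.
At the standard offset (UTC+04:00), 20:00 UTC + 4h = 00:00 Mirium standard time (rolling into the next day, 28 November 2030).
The standard-time date in Mirium, November 28, 2030, does not fall between 23 March and 24 November, so daylight saving is not in effect and Mirium is at UTC+04:00.
20:00 UTC + 4h = 00:00 local (rolling into the next day, 28 November 2030).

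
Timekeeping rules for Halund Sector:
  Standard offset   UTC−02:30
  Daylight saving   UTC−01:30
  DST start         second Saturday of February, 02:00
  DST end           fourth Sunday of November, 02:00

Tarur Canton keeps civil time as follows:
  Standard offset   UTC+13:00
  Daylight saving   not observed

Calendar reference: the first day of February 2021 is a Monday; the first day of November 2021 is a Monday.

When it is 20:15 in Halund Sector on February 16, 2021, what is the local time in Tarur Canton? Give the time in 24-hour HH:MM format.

10:45

1 February 2021 is a Monday, so the first Saturday is February 6 and the second is February 13.
1 November 2021 is a Monday, so the first Sunday is November 7 and the fourth is November 28.
February 16, 2021 lies within the daylight-saving period (13 February – 28 November), so Halund Sector is on daylight time, UTC−01:30.
20:15 Halund Sector + 1h30m = 21:45 UTC.
Tarur Canton stays on UTC+13:00 all year.
21:45 UTC + 13h = 10:45 Tarur Canton (rolling into the next day, 17 February 2021).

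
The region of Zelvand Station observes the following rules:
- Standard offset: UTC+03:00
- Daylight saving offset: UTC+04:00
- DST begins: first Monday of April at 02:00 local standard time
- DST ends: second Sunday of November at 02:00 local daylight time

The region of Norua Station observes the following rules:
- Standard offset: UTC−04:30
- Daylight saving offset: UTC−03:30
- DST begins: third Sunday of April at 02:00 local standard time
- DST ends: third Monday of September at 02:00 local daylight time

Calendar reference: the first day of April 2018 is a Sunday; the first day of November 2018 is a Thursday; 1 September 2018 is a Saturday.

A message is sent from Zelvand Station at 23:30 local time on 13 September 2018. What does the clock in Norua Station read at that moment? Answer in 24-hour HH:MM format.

1 April 2018 is a Sunday, so the first Monday is April 2.
1 November 2018 is a Thursday, so the first Sunday is November 4 and the second is November 11.
Daylight saving runs 2 April – 11 November; 13 September 2018 is inside that window, so Zelvand Station is at UTC+04:00.
23:30 Zelvand Station − 4h = 19:30 UTC.
1 April 2018 is a Sunday, so the first Sunday is April 1 and the third is April 15.
1 September 2018 is a Saturday, so the first Monday is September 3 and the third is September 17.
At the standard offset (UTC−04:30), 19:30 UTC − 4h30m = 15:00 Norua Station standard time.
The standard-time date in Norua Station, 13 September 2018, falls between 15 April and 17 September, so daylight saving is in effect and Norua Station is at UTC−03:30.
19:30 UTC − 3h30m = 16:00 Norua Station.

16:00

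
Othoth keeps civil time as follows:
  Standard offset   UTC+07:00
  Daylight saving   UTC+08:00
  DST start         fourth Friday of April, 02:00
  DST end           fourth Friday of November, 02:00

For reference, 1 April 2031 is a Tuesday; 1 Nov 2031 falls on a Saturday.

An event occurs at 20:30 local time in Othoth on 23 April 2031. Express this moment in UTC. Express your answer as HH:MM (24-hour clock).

1 April 2031 is a Tuesday, so the first Friday is April 4 and the fourth is April 25.
1 November 2031 is a Saturday, so the first Friday is November 7 and the fourth is November 28.
23 April 2031 does not fall between 25 April and 28 November, so daylight saving is not in effect and Othoth is at UTC+07:00.
20:30 local − 7h = 13:30 UTC.

13:30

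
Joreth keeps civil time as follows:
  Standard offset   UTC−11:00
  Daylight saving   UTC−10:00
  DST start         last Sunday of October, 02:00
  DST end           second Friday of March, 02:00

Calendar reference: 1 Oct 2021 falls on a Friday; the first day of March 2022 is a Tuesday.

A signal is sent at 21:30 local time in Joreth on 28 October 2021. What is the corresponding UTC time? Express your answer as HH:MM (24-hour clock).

08:30

1 October 2021 is a Friday, so Sundays fall on 3, 10, 17, 24, 31; the last is October 31.
1 March 2022 is a Tuesday, so the first Friday is March 4 and the second is March 11.
28 October 2021 does not fall between 31 October 2021 and 11 March 2022, so daylight saving is not in effect and Joreth is at UTC−11:00.
21:30 local + 11h = 08:30 UTC (rolling into the next day, 29 October 2021).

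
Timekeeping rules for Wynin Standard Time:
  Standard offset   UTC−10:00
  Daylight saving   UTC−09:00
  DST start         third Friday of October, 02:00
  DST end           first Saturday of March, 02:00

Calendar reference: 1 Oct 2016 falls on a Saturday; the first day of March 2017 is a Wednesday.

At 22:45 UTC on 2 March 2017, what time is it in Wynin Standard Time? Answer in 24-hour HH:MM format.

1 October 2016 is a Saturday, so the first Friday is October 7 and the third is October 21.
1 March 2017 is a Wednesday, so the first Saturday is March 4.
At the standard offset (UTC−10:00), 22:45 UTC − 10h = 12:45 Wynin Standard Time standard time.
Daylight saving runs 21 October 2016 – 4 March 2017; the standard-time date in Wynin Standard Time, 2 March 2017, is inside that window, so Wynin Standard Time is at UTC−09:00.
22:45 UTC − 9h = 13:45 local.

13:45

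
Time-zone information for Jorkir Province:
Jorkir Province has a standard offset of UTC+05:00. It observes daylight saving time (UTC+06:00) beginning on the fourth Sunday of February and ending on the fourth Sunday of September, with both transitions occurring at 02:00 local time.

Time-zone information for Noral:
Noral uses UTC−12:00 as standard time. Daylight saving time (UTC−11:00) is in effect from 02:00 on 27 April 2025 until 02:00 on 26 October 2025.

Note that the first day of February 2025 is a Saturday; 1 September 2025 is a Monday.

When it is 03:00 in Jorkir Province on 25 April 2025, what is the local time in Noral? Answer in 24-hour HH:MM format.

1 February 2025 is a Saturday, so the first Sunday is February 2 and the fourth is February 23.
1 September 2025 is a Monday, so the first Sunday is September 7 and the fourth is September 28.
Daylight saving runs 23 February – 28 September; 25 April 2025 is inside that window, so Jorkir Province is at UTC+06:00.
03:00 Jorkir Province − 6h = 21:00 UTC (rolling into the previous day, 24 April 2025).
At the standard offset (UTC−12:00), 21:00 UTC − 12h = 09:00 Noral standard time.
Daylight saving runs 27 April – 26 October; the standard-time date in Noral, 24 April 2025, is outside that window, so Noral is on standard time at UTC−12:00.
21:00 UTC − 12h = 09:00 Noral.

09:00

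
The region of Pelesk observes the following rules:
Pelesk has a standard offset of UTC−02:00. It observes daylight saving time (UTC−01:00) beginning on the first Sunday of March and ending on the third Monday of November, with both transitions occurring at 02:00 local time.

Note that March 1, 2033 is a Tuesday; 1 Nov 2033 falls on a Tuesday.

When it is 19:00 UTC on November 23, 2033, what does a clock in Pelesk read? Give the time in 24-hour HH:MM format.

1 March 2033 is a Tuesday, so the first Sunday is March 6.
1 November 2033 is a Tuesday, so the first Monday is November 7 and the third is November 21.
At the standard offset (UTC−02:00), 19:00 UTC − 2h = 17:00 Pelesk standard time.
The standard-time date in Pelesk, November 23, 2033, is outside the daylight-saving period (6 March – 21 November), so Pelesk is on standard time, UTC−02:00.
19:00 UTC − 2h = 17:00 local.

17:00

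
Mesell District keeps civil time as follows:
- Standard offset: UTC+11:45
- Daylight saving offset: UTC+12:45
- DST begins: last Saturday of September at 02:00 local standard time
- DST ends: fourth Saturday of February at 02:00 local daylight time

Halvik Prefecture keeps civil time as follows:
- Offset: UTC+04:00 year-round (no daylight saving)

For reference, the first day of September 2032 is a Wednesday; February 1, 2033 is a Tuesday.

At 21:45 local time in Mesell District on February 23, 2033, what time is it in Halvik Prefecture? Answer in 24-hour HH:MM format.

1 September 2032 is a Wednesday, so Saturdays fall on 4, 11, 18, 25; the last is September 25.
1 February 2033 is a Tuesday, so the first Saturday is February 5 and the fourth is February 26.
February 23, 2033 falls between 25 September 2032 and 26 February 2033, so daylight saving is in effect and Mesell District is at UTC+12:45.
21:45 Mesell District − 12h45m = 09:00 UTC.
Halvik Prefecture stays on UTC+04:00 all year.
09:00 UTC + 4h = 13:00 Halvik Prefecture.

13:00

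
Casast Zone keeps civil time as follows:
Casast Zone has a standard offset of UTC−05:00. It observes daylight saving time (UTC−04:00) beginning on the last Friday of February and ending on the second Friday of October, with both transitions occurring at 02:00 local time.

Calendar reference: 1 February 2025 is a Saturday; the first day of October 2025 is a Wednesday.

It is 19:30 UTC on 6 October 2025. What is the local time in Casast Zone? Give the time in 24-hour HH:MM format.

15:30

1 February 2025 is a Saturday, so Fridays fall on 7, 14, 21, 28; the last is February 28.
1 October 2025 is a Wednesday, so the first Friday is October 3 and the second is October 10.
At the standard offset (UTC−05:00), 19:30 UTC − 5h = 14:30 Casast Zone standard time.
The standard-time date in Casast Zone, 6 October 2025, lies within the daylight-saving period (28 February – 10 October), so Casast Zone is on daylight time, UTC−04:00.
19:30 UTC − 4h = 15:30 local.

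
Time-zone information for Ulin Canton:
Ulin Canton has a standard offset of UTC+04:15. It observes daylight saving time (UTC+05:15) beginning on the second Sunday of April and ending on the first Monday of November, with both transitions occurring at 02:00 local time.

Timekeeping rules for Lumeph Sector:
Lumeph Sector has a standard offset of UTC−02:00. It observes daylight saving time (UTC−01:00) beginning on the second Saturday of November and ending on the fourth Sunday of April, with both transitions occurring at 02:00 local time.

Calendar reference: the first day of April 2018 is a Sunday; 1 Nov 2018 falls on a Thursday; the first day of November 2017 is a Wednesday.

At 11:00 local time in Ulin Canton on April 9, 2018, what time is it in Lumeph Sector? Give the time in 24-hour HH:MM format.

04:45

1 April 2018 is a Sunday, so the first Sunday is April 1 and the second is April 8.
1 November 2018 is a Thursday, so the first Monday is November 5.
April 9, 2018 falls between 8 April and 5 November, so daylight saving is in effect and Ulin Canton is at UTC+05:15.
11:00 Ulin Canton − 5h15m = 05:45 UTC.
1 November 2017 is a Wednesday, so the first Saturday is November 4 and the second is November 11.
1 April 2018 is a Sunday, so the first Sunday is April 1 and the fourth is April 22.
At the standard offset (UTC−02:00), 05:45 UTC − 2h = 03:45 Lumeph Sector standard time.
The standard-time date in Lumeph Sector, April 9, 2018, lies within the daylight-saving period (11 November 2017 – 22 April 2018), so Lumeph Sector is on daylight time, UTC−01:00.
05:45 UTC − 1h = 04:45 Lumeph Sector.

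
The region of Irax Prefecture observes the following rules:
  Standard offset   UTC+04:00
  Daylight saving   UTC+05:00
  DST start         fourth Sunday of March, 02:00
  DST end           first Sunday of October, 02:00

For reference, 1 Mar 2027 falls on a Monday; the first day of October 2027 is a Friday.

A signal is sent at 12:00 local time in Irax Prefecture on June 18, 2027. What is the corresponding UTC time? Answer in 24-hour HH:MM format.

07:00

1 March 2027 is a Monday, so the first Sunday is March 7 and the fourth is March 28.
1 October 2027 is a Friday, so the first Sunday is October 3.
June 18, 2027 falls between 28 March and 3 October, so daylight saving is in effect and Irax Prefecture is at UTC+05:00.
12:00 local − 5h = 07:00 UTC.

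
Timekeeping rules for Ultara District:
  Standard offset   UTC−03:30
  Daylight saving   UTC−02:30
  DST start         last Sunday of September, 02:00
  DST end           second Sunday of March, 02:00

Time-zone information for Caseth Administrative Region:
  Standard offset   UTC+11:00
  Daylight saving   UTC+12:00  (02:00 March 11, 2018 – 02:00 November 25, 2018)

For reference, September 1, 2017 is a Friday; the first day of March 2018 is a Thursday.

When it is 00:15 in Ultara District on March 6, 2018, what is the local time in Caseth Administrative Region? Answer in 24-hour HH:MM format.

1 September 2017 is a Friday, so Sundays fall on 3, 10, 17, 24; the last is September 24.
1 March 2018 is a Thursday, so the first Sunday is March 4 and the second is March 11.
March 6, 2018 lies within the daylight-saving period (24 September 2017 – 11 March 2018), so Ultara District is on daylight time, UTC−02:30.
00:15 Ultara District + 2h30m = 02:45 UTC.
At the standard offset (UTC+11:00), 02:45 UTC + 11h = 13:45 Caseth Administrative Region standard time.
The standard-time date in Caseth Administrative Region, March 6, 2018, is outside the daylight-saving period (11 March – 25 November), so Caseth Administrative Region is on standard time, UTC+11:00.
02:45 UTC + 11h = 13:45 Caseth Administrative Region.

13:45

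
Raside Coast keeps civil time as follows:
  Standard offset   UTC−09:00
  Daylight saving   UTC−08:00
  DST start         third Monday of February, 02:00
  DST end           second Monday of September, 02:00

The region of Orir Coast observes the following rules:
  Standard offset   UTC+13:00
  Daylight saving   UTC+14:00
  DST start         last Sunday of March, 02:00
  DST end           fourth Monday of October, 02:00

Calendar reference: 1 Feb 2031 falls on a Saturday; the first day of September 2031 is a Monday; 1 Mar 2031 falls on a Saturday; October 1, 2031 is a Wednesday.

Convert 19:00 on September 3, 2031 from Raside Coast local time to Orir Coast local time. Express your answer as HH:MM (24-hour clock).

17:00

1 February 2031 is a Saturday, so the first Monday is February 3 and the third is February 17.
1 September 2031 is a Monday, so the first Monday is September 1 and the second is September 8.
Daylight saving runs 17 February – 8 September; September 3, 2031 is inside that window, so Raside Coast is at UTC−08:00.
19:00 Raside Coast + 8h = 03:00 UTC (rolling into the next day, 4 September 2031).
1 March 2031 is a Saturday, so Sundays fall on 2, 9, 16, 23, 30; the last is March 30.
1 October 2031 is a Wednesday, so the first Monday is October 6 and the fourth is October 27.
At the standard offset (UTC+13:00), 03:00 UTC + 13h = 16:00 Orir Coast standard time.
The standard-time date in Orir Coast, September 4, 2031, falls between 30 March and 27 October, so daylight saving is in effect and Orir Coast is at UTC+14:00.
03:00 UTC + 14h = 17:00 Orir Coast.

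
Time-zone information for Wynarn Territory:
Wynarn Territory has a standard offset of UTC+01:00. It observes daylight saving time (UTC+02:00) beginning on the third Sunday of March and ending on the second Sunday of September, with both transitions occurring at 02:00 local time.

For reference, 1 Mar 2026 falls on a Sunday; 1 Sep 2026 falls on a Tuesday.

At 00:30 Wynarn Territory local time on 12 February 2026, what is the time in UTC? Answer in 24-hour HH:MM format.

23:30

1 March 2026 is a Sunday, so the first Sunday is March 1 and the third is March 15.
1 September 2026 is a Tuesday, so the first Sunday is September 6 and the second is September 13.
Daylight saving runs 15 March – 13 September; 12 February 2026 is outside that window, so Wynarn Territory is on standard time at UTC+01:00.
00:30 local − 1h = 23:30 UTC (rolling into the previous day, 11 February 2026).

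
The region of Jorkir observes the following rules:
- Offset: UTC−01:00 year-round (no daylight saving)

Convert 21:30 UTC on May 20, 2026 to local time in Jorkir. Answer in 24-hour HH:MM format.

20:30

Jorkir has no daylight saving, so its offset is UTC−01:00 year-round.
21:30 UTC − 1h = 20:30 local.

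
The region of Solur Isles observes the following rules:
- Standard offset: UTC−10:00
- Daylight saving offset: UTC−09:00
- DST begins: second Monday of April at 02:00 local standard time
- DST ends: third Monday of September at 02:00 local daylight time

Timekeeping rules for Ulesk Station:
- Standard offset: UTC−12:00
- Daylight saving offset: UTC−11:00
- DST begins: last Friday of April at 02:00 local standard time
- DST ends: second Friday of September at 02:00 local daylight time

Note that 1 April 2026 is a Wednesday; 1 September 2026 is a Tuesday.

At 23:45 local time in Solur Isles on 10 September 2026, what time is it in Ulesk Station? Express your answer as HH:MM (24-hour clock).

1 April 2026 is a Wednesday, so the first Monday is April 6 and the second is April 13.
1 September 2026 is a Tuesday, so the first Monday is September 7 and the third is September 21.
Daylight saving runs 13 April – 21 September; 10 September 2026 is inside that window, so Solur Isles is at UTC−09:00.
23:45 Solur Isles + 9h = 08:45 UTC (rolling into the next day, 11 September 2026).
1 April 2026 is a Wednesday, so Fridays fall on 3, 10, 17, 24; the last is April 24.
1 September 2026 is a Tuesday, so the first Friday is September 4 and the second is September 11.
At the standard offset (UTC−12:00), 08:45 UTC − 12h = 20:45 Ulesk Station standard time (rolling into the previous day, 10 September 2026).
The standard-time date in Ulesk Station, 10 September 2026, falls between 24 April and 11 September, so daylight saving is in effect and Ulesk Station is at UTC−11:00.
08:45 UTC − 11h = 21:45 Ulesk Station (rolling into the previous day, 10 September 2026).

21:45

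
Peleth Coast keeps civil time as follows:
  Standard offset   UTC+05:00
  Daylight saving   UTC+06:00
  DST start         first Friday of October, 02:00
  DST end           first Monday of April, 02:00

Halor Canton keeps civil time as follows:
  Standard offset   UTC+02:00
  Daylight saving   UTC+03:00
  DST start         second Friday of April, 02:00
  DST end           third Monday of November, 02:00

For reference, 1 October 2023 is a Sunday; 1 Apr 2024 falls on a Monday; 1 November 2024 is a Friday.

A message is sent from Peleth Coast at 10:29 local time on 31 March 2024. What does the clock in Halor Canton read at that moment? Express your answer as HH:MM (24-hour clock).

06:29

1 October 2023 is a Sunday, so the first Friday is October 6.
1 April 2024 is a Monday, so the first Monday is April 1.
31 March 2024 falls between 6 October 2023 and 1 April 2024, so daylight saving is in effect and Peleth Coast is at UTC+06:00.
10:29 Peleth Coast − 6h = 04:29 UTC.
1 April 2024 is a Monday, so the first Friday is April 5 and the second is April 12.
1 November 2024 is a Friday, so the first Monday is November 4 and the third is November 18.
At the standard offset (UTC+02:00), 04:29 UTC + 2h = 06:29 Halor Canton standard time.
The standard-time date in Halor Canton, 31 March 2024, is outside the daylight-saving period (12 April – 18 November), so Halor Canton is on standard time, UTC+02:00.
04:29 UTC + 2h = 06:29 Halor Canton.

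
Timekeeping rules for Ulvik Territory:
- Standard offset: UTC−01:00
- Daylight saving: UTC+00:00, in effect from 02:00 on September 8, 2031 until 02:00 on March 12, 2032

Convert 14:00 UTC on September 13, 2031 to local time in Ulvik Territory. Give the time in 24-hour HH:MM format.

14:00

At the standard offset (UTC−01:00), 14:00 UTC − 1h = 13:00 Ulvik Territory standard time.
Daylight saving runs 8 September 2031 – 12 March 2032; the standard-time date in Ulvik Territory, September 13, 2031, is inside that window, so Ulvik Territory is at UTC+00:00.
14:00 UTC + 0h = 14:00 local.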